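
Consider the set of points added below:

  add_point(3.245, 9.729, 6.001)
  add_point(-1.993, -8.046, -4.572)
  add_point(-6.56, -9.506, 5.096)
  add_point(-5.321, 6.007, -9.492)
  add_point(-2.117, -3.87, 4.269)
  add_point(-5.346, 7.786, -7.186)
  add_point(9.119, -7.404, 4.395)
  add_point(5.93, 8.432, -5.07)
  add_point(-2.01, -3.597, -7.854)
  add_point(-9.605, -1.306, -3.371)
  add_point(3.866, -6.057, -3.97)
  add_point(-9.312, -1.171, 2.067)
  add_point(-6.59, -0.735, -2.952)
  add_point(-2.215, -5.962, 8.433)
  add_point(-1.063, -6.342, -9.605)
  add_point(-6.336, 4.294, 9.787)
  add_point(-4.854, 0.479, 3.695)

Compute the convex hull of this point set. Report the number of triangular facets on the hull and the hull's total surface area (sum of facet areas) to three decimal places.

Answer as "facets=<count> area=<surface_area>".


facets=22 area=1149.922

Hull vertices (13/17): indices [0, 1, 2, 3, 5, 6, 7, 9, 10, 11, 13, 14, 15].

Triangle areas on the boundary:
  f1: (p15, p0, p6) → 104.7724
  f2: (p7, p0, p6) → 100.4397
  f3: (p14, p2, p9) → 70.9241
  f4: (p5, p7, p0) → 65.8066
  f5: (p5, p15, p9) → 78.4351
  f6: (p5, p15, p0) → 89.8239
  f7: (p11, p15, p9) → 15.9498
  f8: (p11, p2, p9) → 23.9675
  f9: (p11, p2, p15) → 45.5026
  f10: (p13, p15, p6) → 58.5763
  f11: (p13, p2, p6) → 36.4408
  f12: (p13, p2, p15) → 34.4679
  f13: (p10, p7, p6) → 72.6075
  f14: (p10, p14, p6) → 8.6741
  f15: (p10, p14, p7) → 54.8286
  f16: (p1, p2, p6) → 75.1110
  f17: (p1, p14, p6) → 34.6737
  f18: (p1, p14, p2) → 8.9499
  f19: (p3, p14, p7) → 80.0561
  f20: (p3, p5, p7) → 16.4857
  f21: (p3, p14, p9) → 58.2162
  f22: (p3, p5, p9) → 15.2129
Σ area = 1149.922

Check V−E+F: 13 − 33 + 22 = 2.


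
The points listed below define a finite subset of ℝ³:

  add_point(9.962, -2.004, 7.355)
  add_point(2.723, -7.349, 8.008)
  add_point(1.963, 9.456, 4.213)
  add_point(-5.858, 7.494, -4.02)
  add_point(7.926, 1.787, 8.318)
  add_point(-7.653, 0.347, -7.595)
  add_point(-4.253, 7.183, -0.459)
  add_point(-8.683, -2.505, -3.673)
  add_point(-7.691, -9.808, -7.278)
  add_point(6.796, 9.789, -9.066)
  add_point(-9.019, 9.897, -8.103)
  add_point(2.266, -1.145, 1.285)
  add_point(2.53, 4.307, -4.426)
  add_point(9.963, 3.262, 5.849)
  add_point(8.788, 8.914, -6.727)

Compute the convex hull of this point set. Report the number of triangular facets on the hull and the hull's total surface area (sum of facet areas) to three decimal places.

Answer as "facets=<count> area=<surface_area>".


facets=18 area=1132.182

Points on the hull: [0, 1, 2, 4, 6, 7, 8, 9, 10, 13, 14] (11 of 15).

Facet areas (half cross-product norm):
  f1: (p9, p8, p10) → 156.2014
  f2: (p14, p9, p8) → 38.8478
  f3: (p2, p14, p13) → 63.0295
  f4: (p2, p9, p10) → 102.7211
  f5: (p2, p14, p9) → 19.7925
  f6: (p7, p8, p10) → 38.9452
  f7: (p7, p1, p8) → 69.8221
  f8: (p0, p1, p8) → 74.4477
  f9: (p0, p14, p8) → 204.3461
  f10: (p0, p14, p13) → 29.0360
  f11: (p6, p2, p1) → 69.4092
  f12: (p6, p7, p1) → 92.4846
  f13: (p6, p2, p10) → 24.0220
  f14: (p6, p7, p10) → 51.4365
  f15: (p4, p2, p1) → 52.1504
  f16: (p4, p0, p1) → 19.7407
  f17: (p4, p2, p13) → 17.9930
  f18: (p4, p0, p13) → 7.7564
Σ area = 1132.182

Euler: V−E+F = 11−27+18 = 2.


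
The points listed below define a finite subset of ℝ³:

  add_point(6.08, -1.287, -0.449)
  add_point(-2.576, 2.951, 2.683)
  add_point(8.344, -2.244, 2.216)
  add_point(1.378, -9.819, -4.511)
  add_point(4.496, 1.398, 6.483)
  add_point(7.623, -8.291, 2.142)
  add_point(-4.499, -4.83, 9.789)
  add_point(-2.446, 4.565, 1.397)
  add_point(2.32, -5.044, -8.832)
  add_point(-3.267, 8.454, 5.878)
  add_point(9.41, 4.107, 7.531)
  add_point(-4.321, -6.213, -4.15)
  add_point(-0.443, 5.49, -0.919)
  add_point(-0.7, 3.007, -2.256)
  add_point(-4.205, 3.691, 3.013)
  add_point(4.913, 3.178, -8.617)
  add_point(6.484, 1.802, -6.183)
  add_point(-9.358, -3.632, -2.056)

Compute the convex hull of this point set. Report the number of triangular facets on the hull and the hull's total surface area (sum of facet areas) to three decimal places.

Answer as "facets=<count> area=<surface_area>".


facets=20 area=934.982

Extreme-point indices: [2, 3, 5, 6, 8, 9, 10, 11, 12, 15, 16, 17] — 12 of 18 on the boundary.

Triangle areas on the boundary:
  f1: (p6, p3, p17) → 79.7719
  f2: (p5, p6, p10) → 95.5552
  f3: (p5, p6, p3) → 67.5036
  f4: (p9, p15, p10) → 106.1177
  f5: (p9, p6, p17) → 84.8439
  f6: (p9, p6, p10) → 90.6645
  f7: (p11, p3, p17) → 6.2862
  f8: (p2, p5, p10) → 15.9730
  f9: (p8, p5, p3) → 29.0836
  f10: (p8, p11, p3) → 21.3670
  f11: (p8, p15, p17) → 57.8987
  f12: (p8, p11, p17) → 14.4495
  f13: (p12, p15, p17) → 61.1910
  f14: (p12, p9, p17) → 50.5771
  f15: (p12, p9, p15) → 9.3924
  f16: (p16, p8, p15) → 13.4150
  f17: (p16, p8, p5) → 51.2219
  f18: (p16, p2, p5) → 26.6724
  f19: (p16, p15, p10) → 14.7123
  f20: (p16, p2, p10) → 38.2848
Σ area = 934.982

Euler characteristic 12−30+20 = 2 ✓


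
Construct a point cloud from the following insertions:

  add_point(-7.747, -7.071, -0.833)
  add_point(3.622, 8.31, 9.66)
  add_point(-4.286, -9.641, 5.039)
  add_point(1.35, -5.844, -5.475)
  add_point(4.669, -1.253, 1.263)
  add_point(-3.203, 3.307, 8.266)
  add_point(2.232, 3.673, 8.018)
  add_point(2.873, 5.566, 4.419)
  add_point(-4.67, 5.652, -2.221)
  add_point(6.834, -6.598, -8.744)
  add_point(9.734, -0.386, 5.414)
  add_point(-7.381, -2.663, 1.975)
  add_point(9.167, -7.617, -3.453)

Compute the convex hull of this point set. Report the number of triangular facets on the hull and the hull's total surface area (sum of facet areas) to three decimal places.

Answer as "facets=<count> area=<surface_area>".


facets=16 area=843.544

Extreme-point indices: [0, 1, 2, 5, 7, 8, 9, 10, 11, 12] — 10 of 13 on the boundary.

Facet areas (half cross-product norm):
  f1: (p9, p1, p10) → 76.0300
  f2: (p8, p9, p0) → 104.7538
  f3: (p2, p1, p10) → 96.1472
  f4: (p2, p9, p0) → 60.4290
  f5: (p7, p9, p1) → 22.9142
  f6: (p7, p8, p1) → 22.2151
  f7: (p7, p8, p9) → 87.8020
  f8: (p5, p2, p1) → 42.7361
  f9: (p5, p8, p1) → 46.0587
  f10: (p12, p9, p10) → 26.7116
  f11: (p12, p2, p10) → 87.9481
  f12: (p12, p2, p9) → 46.4311
  f13: (p11, p8, p0) → 21.8745
  f14: (p11, p5, p8) → 43.3734
  f15: (p11, p2, p0) → 18.8100
  f16: (p11, p5, p2) → 39.3093
Σ area = 843.544

Euler characteristic 10−24+16 = 2 ✓


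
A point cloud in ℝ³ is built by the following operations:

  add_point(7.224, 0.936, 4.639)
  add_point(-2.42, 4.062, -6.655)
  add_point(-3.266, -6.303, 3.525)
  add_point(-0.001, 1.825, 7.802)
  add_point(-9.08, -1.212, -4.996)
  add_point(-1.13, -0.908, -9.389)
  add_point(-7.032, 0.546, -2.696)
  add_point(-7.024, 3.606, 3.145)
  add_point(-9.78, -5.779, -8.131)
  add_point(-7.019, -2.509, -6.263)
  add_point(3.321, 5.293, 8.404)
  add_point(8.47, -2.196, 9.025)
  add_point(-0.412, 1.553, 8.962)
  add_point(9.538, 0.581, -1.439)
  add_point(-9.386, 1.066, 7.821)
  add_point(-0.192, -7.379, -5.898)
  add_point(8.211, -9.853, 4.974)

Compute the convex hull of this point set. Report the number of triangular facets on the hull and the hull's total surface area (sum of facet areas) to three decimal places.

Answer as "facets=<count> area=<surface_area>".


facets=22 area=974.349

13 of the 17 inputs are extreme points: [1, 2, 4, 5, 7, 8, 10, 11, 12, 13, 14, 15, 16].

Triangle areas on the boundary:
  f1: (p15, p16, p8) → 43.4534
  f2: (p15, p16, p13) → 74.9352
  f3: (p1, p10, p13) → 82.4710
  f4: (p2, p16, p8) → 65.9592
  f5: (p2, p14, p8) → 70.0718
  f6: (p2, p14, p16) → 44.7389
  f7: (p11, p14, p16) → 78.4467
  f8: (p11, p16, p13) → 45.9730
  f9: (p11, p10, p13) → 48.3368
  f10: (p5, p15, p13) → 47.5810
  f11: (p5, p1, p13) → 38.1726
  f12: (p5, p15, p8) → 34.3823
  f13: (p5, p1, p8) → 28.7057
  f14: (p4, p14, p8) → 26.2150
  f15: (p4, p1, p8) → 21.1027
  f16: (p7, p14, p10) → 34.0747
  f17: (p7, p1, p10) → 63.5244
  f18: (p7, p4, p14) → 26.1567
  f19: (p7, p4, p1) → 39.8945
  f20: (p12, p14, p10) → 16.6899
  f21: (p12, p11, p10) → 23.7673
  f22: (p12, p11, p14) → 19.6963
Σ area = 974.349

Euler: V−E+F = 13−33+22 = 2.


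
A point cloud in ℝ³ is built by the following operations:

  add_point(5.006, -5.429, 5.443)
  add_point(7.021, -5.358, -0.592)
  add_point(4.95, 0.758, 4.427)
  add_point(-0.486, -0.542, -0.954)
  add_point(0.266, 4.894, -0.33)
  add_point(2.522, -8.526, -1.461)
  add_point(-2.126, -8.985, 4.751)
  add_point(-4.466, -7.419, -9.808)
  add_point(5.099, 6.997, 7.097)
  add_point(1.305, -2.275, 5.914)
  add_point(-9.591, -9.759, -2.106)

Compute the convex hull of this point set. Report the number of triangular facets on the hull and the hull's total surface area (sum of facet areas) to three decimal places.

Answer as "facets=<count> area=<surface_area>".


facets=14 area=609.630

Hull vertices (9/11): indices [0, 1, 4, 5, 6, 7, 8, 9, 10].

Triangle areas on the boundary:
  f1: (p6, p8, p10) → 79.9556
  f2: (p4, p8, p10) → 66.5765
  f3: (p4, p7, p10) → 76.8568
  f4: (p4, p8, p1) → 55.7317
  f5: (p4, p7, p1) → 87.2152
  f6: (p0, p8, p1) → 39.6327
  f7: (p5, p7, p1) → 24.8872
  f8: (p5, p0, p1) → 17.6070
  f9: (p5, p0, p6) → 27.0923
  f10: (p5, p7, p10) → 49.8442
  f11: (p5, p6, p10) → 39.3237
  f12: (p9, p6, p8) → 3.4857
  f13: (p9, p0, p8) → 23.3476
  f14: (p9, p0, p6) → 18.0734
Σ area = 609.630

Euler: V−E+F = 9−21+14 = 2.


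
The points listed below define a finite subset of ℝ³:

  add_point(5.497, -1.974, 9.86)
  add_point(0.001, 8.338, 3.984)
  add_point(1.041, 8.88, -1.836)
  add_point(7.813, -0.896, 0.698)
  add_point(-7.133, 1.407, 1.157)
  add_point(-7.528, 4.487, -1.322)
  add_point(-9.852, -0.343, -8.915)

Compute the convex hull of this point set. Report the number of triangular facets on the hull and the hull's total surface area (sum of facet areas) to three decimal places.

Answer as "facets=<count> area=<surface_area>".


7 of the 7 inputs are extreme points: [0, 1, 2, 3, 4, 5, 6].

Triangle areas on the boundary:
  f1: (p2, p3, p6) → 96.8597
  f2: (p0, p3, p6) → 92.6522
  f3: (p4, p0, p6) → 59.4349
  f4: (p1, p4, p0) → 67.1690
  f5: (p1, p2, p3) → 35.5047
  f6: (p1, p0, p3) → 56.4561
  f7: (p5, p4, p6) → 18.3040
  f8: (p5, p1, p4) → 19.7191
  f9: (p5, p2, p6) → 40.7639
  f10: (p5, p1, p2) → 27.7203
Σ area = 514.584

Check V−E+F: 7 − 15 + 10 = 2.

facets=10 area=514.584


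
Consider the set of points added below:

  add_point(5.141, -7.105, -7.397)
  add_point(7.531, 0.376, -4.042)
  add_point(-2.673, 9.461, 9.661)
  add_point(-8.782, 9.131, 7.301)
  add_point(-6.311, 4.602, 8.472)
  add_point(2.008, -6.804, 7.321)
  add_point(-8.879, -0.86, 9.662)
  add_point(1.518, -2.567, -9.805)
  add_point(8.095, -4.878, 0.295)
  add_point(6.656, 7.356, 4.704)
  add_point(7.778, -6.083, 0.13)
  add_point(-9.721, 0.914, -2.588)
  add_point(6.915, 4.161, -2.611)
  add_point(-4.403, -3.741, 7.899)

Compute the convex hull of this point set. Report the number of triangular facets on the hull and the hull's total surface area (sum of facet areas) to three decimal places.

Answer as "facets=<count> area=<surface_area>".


facets=22 area=980.720

Extreme-point indices: [0, 1, 2, 3, 5, 6, 7, 8, 9, 10, 11, 12, 13] — 13 of 14 on the boundary.

Area of each hull facet:
  f1: (p5, p6, p2) → 75.9463
  f2: (p3, p6, p11) → 59.2776
  f3: (p3, p6, p2) → 33.6503
  f4: (p7, p3, p11) → 76.9204
  f5: (p7, p3, p12) → 107.4600
  f6: (p9, p5, p8) → 61.5755
  f7: (p9, p5, p2) → 80.4100
  f8: (p9, p3, p2) → 27.3874
  f9: (p9, p3, p12) → 61.2601
  f10: (p13, p6, p11) → 34.1977
  f11: (p13, p5, p6) → 5.3049
  f12: (p0, p7, p11) → 38.7207
  f13: (p0, p13, p11) → 106.0189
  f14: (p0, p13, p5) → 51.5758
  f15: (p1, p7, p12) → 16.2891
  f16: (p1, p0, p7) → 25.4262
  f17: (p1, p0, p8) → 26.7417
  f18: (p1, p9, p8) → 38.3623
  f19: (p1, p9, p12) → 11.7515
  f20: (p10, p5, p8) → 5.7624
  f21: (p10, p0, p8) → 4.7745
  f22: (p10, p0, p5) → 31.9067
Σ area = 980.720

Euler: V−E+F = 13−33+22 = 2.


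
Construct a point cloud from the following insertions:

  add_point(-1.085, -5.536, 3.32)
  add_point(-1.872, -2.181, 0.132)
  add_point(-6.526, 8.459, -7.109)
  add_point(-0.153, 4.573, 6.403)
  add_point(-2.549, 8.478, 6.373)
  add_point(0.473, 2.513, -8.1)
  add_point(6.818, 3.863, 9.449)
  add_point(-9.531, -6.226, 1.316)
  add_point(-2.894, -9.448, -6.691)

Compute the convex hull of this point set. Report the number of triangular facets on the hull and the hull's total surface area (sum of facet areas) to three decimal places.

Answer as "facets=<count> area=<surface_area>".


facets=10 area=749.522

Extreme-point indices: [0, 2, 4, 5, 6, 7, 8] — 7 of 9 on the boundary.

Triangle areas on the boundary:
  f1: (p4, p6, p7) → 92.5424
  f2: (p2, p4, p7) → 109.7085
  f3: (p2, p4, p6) → 65.6315
  f4: (p2, p5, p6) → 85.8874
  f5: (p8, p5, p6) → 116.8116
  f6: (p8, p2, p7) → 91.4349
  f7: (p8, p2, p5) → 52.9454
  f8: (p0, p6, p7) → 41.7431
  f9: (p0, p8, p7) → 43.4768
  f10: (p0, p8, p6) → 49.3406
Σ area = 749.522

Check V−E+F: 7 − 15 + 10 = 2.


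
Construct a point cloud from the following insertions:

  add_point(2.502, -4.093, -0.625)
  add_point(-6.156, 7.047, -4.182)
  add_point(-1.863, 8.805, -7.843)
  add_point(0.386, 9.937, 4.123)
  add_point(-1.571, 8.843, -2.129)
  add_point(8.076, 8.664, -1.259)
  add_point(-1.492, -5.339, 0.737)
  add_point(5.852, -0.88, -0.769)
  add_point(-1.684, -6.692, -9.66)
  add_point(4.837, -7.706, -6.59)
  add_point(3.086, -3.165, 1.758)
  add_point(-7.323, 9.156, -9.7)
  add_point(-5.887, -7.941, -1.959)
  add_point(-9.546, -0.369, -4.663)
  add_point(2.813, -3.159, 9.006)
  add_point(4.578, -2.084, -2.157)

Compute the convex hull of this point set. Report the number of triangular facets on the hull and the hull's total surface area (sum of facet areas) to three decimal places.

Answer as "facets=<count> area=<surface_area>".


facets=18 area=952.583

11 of the 16 inputs are extreme points: [1, 2, 3, 5, 7, 8, 9, 11, 12, 13, 14].

Area of each hull facet:
  f1: (p14, p12, p13) → 64.0985
  f2: (p8, p12, p13) → 38.4255
  f3: (p3, p14, p13) → 114.1724
  f4: (p3, p14, p5) → 67.0330
  f5: (p11, p8, p13) → 61.3066
  f6: (p11, p3, p5) → 74.6176
  f7: (p9, p14, p12) → 83.6079
  f8: (p9, p8, p12) → 32.2259
  f9: (p1, p3, p13) → 37.9094
  f10: (p1, p11, p13) → 24.1745
  f11: (p1, p11, p3) → 22.9774
  f12: (p7, p14, p5) → 48.6811
  f13: (p7, p9, p5) → 30.3321
  f14: (p7, p9, p14) → 43.3028
  f15: (p2, p11, p8) → 45.0534
  f16: (p2, p9, p8) → 56.5056
  f17: (p2, p11, p5) → 8.9101
  f18: (p2, p9, p5) → 99.2497
Σ area = 952.583

Euler characteristic 11−27+18 = 2 ✓


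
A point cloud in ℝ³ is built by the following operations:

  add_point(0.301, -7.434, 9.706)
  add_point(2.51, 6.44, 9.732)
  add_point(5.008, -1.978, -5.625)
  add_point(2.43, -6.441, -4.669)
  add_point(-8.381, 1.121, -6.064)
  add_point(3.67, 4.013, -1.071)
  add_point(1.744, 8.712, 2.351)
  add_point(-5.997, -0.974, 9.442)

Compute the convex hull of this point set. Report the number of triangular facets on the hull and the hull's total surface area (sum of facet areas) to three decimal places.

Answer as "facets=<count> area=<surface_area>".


8 of the 8 inputs are extreme points: [0, 1, 2, 3, 4, 5, 6, 7].

Per-facet area ½‖(b−a)×(c−a)‖:
  f1: (p7, p6, p4) → 98.2504
  f2: (p7, p0, p4) → 69.5386
  f3: (p5, p2, p4) → 49.6394
  f4: (p5, p6, p4) → 40.7394
  f5: (p3, p2, p4) → 34.5846
  f6: (p3, p0, p4) → 96.5932
  f7: (p3, p0, p2) → 36.2969
  f8: (p1, p7, p6) → 43.6097
  f9: (p1, p7, p0) → 50.8608
  f10: (p1, p5, p6) → 22.8406
  f11: (p1, p0, p2) → 111.0109
  f12: (p1, p5, p2) → 27.2860
Σ area = 681.251

Euler: V−E+F = 8−18+12 = 2.

facets=12 area=681.251


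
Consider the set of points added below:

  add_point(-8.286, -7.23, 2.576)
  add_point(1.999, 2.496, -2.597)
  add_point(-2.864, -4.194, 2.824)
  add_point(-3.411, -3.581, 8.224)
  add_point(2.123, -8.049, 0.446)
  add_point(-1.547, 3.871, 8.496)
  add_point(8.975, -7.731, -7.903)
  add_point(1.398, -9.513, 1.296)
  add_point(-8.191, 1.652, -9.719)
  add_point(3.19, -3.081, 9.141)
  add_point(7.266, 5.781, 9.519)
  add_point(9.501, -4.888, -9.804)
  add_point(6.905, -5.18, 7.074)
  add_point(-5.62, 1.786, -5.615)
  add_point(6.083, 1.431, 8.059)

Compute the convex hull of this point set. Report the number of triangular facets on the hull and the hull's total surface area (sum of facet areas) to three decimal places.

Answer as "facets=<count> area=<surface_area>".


Hull vertices (11/15): indices [0, 1, 3, 5, 6, 7, 8, 9, 10, 11, 12].

Triangle areas on the boundary:
  f1: (p6, p7, p0) → 44.8275
  f2: (p6, p8, p0) → 139.6282
  f3: (p6, p8, p11) → 32.3133
  f4: (p5, p8, p0) → 107.4279
  f5: (p5, p8, p10) → 78.6420
  f6: (p5, p9, p10) → 35.4070
  f7: (p1, p10, p11) → 79.0067
  f8: (p1, p8, p11) → 78.9191
  f9: (p1, p8, p10) → 45.8356
  f10: (p3, p7, p0) → 38.5353
  f11: (p3, p5, p0) → 25.7168
  f12: (p3, p5, p9) → 24.3606
  f13: (p12, p6, p7) → 54.6902
  f14: (p12, p3, p7) → 42.5113
  f15: (p12, p3, p9) → 11.6020
  f16: (p12, p9, p10) → 23.0441
  f17: (p12, p10, p11) → 94.1382
  f18: (p12, p6, p11) → 24.0691
Σ area = 980.675

Euler: V−E+F = 11−27+18 = 2.

facets=18 area=980.675


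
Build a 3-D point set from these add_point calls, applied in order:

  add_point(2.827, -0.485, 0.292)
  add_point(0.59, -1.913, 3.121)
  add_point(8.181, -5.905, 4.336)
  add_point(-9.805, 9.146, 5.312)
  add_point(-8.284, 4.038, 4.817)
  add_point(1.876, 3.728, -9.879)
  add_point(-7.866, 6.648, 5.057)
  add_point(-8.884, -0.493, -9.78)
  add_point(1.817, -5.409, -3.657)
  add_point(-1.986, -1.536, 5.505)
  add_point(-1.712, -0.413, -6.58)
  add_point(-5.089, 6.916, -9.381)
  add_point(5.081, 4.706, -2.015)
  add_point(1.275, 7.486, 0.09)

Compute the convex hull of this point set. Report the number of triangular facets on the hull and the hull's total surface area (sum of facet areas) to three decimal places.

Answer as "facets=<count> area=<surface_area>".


Points on the hull: [2, 3, 4, 5, 7, 8, 9, 11, 12, 13] (10 of 14).

Triangle areas on the boundary:
  f1: (p9, p2, p3) → 38.2187
  f2: (p13, p2, p3) → 88.8486
  f3: (p11, p7, p3) → 64.9309
  f4: (p11, p7, p5) → 31.9594
  f5: (p11, p13, p3) → 69.8905
  f6: (p11, p13, p5) → 39.5686
  f7: (p4, p9, p3) → 12.4299
  f8: (p4, p7, p3) → 38.1946
  f9: (p4, p7, p9) → 64.2829
  f10: (p8, p5, p2) → 49.7054
  f11: (p8, p7, p5) → 60.7066
  f12: (p8, p9, p2) → 49.1093
  f13: (p8, p7, p9) → 70.6493
  f14: (p12, p5, p2) → 48.5448
  f15: (p12, p13, p2) → 29.7945
  f16: (p12, p13, p5) → 21.7769
Σ area = 778.611

Check V−E+F: 10 − 24 + 16 = 2.

facets=16 area=778.611


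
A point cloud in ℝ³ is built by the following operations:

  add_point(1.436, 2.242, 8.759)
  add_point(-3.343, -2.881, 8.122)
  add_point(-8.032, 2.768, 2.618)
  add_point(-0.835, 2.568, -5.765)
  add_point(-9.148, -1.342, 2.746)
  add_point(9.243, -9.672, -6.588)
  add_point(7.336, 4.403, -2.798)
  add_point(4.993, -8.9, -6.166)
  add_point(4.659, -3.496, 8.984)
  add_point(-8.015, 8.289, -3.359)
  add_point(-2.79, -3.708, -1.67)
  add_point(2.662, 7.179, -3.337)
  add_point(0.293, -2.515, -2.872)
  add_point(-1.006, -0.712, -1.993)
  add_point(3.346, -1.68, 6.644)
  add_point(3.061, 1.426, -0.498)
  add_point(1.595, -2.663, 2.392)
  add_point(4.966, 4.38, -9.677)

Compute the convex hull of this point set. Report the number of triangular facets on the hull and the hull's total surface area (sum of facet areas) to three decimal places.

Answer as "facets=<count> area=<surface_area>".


facets=18 area=889.271

11 of the 18 inputs are extreme points: [0, 1, 2, 4, 5, 6, 7, 8, 9, 11, 17].

Triangle areas on the boundary:
  f1: (p7, p17, p5) → 29.4756
  f2: (p6, p0, p8) → 43.2654
  f3: (p6, p17, p5) → 52.3491
  f4: (p6, p8, p5) → 101.5616
  f5: (p9, p7, p4) → 105.0982
  f6: (p9, p7, p17) → 101.6182
  f7: (p9, p2, p4) → 12.7555
  f8: (p9, p2, p0) → 41.5147
  f9: (p1, p8, p5) → 68.7768
  f10: (p1, p7, p5) → 30.4597
  f11: (p1, p7, p4) → 70.2926
  f12: (p1, p0, p8) → 22.1032
  f13: (p1, p2, p4) → 17.1693
  f14: (p1, p2, p0) → 32.2393
  f15: (p11, p6, p0) → 35.1019
  f16: (p11, p9, p0) → 70.3344
  f17: (p11, p6, p17) → 18.4602
  f18: (p11, p9, p17) → 36.6957
Σ area = 889.271

Euler: V−E+F = 11−27+18 = 2.


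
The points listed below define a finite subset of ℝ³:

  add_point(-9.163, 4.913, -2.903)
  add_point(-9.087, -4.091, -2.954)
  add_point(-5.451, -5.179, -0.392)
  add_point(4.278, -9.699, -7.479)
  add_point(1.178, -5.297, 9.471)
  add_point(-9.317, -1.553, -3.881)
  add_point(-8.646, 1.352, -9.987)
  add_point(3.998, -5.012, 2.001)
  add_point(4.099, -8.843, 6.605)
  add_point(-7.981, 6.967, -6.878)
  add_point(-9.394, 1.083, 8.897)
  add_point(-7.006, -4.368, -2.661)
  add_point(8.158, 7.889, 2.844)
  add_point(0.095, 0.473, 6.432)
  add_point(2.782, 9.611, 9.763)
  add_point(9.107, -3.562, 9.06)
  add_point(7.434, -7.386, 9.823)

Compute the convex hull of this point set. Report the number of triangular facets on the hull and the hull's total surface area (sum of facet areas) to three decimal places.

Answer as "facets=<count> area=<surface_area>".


13 of the 17 inputs are extreme points: [0, 1, 3, 4, 5, 6, 8, 9, 10, 12, 14, 15, 16].

Triangle areas on the boundary:
  f1: (p16, p14, p15) → 24.0436
  f2: (p16, p3, p15) → 37.6314
  f3: (p1, p3, p6) → 67.5037
  f4: (p4, p14, p10) → 84.0890
  f5: (p4, p16, p14) → 48.4004
  f6: (p0, p9, p6) → 14.9308
  f7: (p0, p14, p10) → 91.5156
  f8: (p0, p9, p14) → 39.5534
  f9: (p12, p3, p6) → 168.3165
  f10: (p12, p9, p6) → 56.3187
  f11: (p12, p9, p14) → 83.7455
  f12: (p12, p14, p15) → 57.6148
  f13: (p12, p3, p15) → 118.0184
  f14: (p8, p1, p3) → 101.0911
  f15: (p8, p16, p3) → 25.4262
  f16: (p8, p4, p16) → 12.9458
  f17: (p8, p1, p10) → 101.2312
  f18: (p8, p4, p10) → 21.1589
  f19: (p5, p1, p6) → 6.5893
  f20: (p5, p0, p6) → 21.2655
  f21: (p5, p1, p10) → 17.5031
  f22: (p5, p0, p10) → 40.0379
Σ area = 1238.931

Euler characteristic 13−33+22 = 2 ✓

facets=22 area=1238.931


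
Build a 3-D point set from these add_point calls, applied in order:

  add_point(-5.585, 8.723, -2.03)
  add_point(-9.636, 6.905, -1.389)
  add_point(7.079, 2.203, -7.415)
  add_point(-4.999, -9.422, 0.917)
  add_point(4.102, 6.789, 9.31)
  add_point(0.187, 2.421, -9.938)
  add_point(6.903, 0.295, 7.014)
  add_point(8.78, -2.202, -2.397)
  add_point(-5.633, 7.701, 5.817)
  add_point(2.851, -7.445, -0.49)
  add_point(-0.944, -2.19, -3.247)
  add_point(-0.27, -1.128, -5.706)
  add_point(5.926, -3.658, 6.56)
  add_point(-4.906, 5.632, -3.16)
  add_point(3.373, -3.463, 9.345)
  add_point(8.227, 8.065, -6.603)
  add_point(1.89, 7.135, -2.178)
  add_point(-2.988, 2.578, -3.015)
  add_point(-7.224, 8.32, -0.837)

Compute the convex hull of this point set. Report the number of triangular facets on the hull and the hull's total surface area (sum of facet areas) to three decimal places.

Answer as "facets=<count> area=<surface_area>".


facets=24 area=989.286

Points on the hull: [0, 1, 2, 3, 4, 5, 6, 7, 8, 9, 12, 14, 15, 18] (14 of 19).

Per-facet area ½‖(b−a)×(c−a)‖:
  f1: (p5, p3, p1) → 107.0527
  f2: (p9, p14, p3) → 43.6334
  f3: (p9, p5, p3) → 56.8672
  f4: (p8, p4, p14) → 53.3438
  f5: (p8, p3, p1) → 70.0532
  f6: (p8, p14, p3) → 96.2402
  f7: (p6, p4, p14) → 20.5317
  f8: (p15, p6, p7) → 54.6979
  f9: (p15, p6, p4) → 57.9806
  f10: (p12, p6, p7) → 19.3588
  f11: (p12, p6, p14) → 7.7467
  f12: (p12, p9, p7) → 32.6504
  f13: (p12, p9, p14) → 14.9593
  f14: (p0, p5, p1) → 24.6967
  f15: (p0, p15, p5) → 59.8921
  f16: (p0, p8, p4) → 38.6454
  f17: (p0, p15, p4) → 101.3053
  f18: (p2, p15, p7) → 18.2587
  f19: (p2, p15, p5) → 21.7015
  f20: (p2, p9, p7) → 25.6755
  f21: (p2, p9, p5) → 46.0328
  f22: (p18, p8, p1) → 9.2112
  f23: (p18, p0, p1) → 2.2232
  f24: (p18, p0, p8) → 6.5280
Σ area = 989.286

Euler: V−E+F = 14−36+24 = 2.


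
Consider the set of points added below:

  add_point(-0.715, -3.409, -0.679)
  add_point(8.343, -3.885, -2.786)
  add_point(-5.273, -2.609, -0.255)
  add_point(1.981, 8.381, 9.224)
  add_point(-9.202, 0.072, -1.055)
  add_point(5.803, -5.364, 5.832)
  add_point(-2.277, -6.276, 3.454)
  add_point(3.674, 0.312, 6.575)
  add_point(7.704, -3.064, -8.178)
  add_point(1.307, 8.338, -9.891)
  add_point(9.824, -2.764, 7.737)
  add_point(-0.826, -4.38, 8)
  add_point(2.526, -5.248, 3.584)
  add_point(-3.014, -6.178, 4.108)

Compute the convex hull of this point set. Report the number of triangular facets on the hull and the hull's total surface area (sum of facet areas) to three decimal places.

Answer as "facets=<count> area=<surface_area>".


11 of the 14 inputs are extreme points: [1, 2, 3, 4, 5, 6, 8, 9, 10, 11, 13].

Per-facet area ½‖(b−a)×(c−a)‖:
  f1: (p9, p3, p4) → 130.2810
  f2: (p9, p3, p10) → 130.5720
  f3: (p8, p9, p4) → 103.5342
  f4: (p8, p9, p10) → 104.2053
  f5: (p11, p3, p4) → 85.3277
  f6: (p11, p3, p10) → 66.0982
  f7: (p2, p8, p4) → 28.6322
  f8: (p2, p6, p4) → 7.7143
  f9: (p2, p6, p8) → 45.4059
  f10: (p13, p11, p4) → 21.8409
  f11: (p13, p6, p4) → 4.9687
  f12: (p1, p8, p10) → 7.4320
  f13: (p1, p6, p8) → 31.2929
  f14: (p5, p13, p6) → 3.5984
  f15: (p5, p1, p10) → 23.4323
  f16: (p5, p1, p6) → 38.5640
  f17: (p5, p11, p10) → 15.1567
  f18: (p5, p13, p11) → 16.8147
Σ area = 864.871

Euler characteristic 11−27+18 = 2 ✓

facets=18 area=864.871


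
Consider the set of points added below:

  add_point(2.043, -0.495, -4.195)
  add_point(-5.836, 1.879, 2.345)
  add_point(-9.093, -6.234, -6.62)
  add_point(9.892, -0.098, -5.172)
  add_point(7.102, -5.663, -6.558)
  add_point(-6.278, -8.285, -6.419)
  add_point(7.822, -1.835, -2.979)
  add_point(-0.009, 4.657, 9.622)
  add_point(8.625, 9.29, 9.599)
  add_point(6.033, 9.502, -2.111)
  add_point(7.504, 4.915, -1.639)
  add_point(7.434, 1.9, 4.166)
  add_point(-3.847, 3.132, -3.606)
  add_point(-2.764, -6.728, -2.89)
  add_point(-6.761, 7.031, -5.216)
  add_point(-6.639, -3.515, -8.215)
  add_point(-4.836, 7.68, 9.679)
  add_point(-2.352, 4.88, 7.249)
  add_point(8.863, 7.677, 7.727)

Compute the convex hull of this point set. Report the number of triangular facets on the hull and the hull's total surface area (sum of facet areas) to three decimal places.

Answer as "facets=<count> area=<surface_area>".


facets=22 area=1022.078

Points on the hull: [2, 3, 4, 5, 7, 8, 9, 11, 13, 14, 15, 16, 18] (13 of 19).

Triangle areas on the boundary:
  f1: (p14, p9, p3) → 71.8144
  f2: (p14, p16, p2) → 100.3526
  f3: (p14, p9, p16) → 93.9365
  f4: (p5, p16, p2) → 37.5299
  f5: (p8, p9, p3) → 63.6099
  f6: (p8, p9, p16) → 79.5554
  f7: (p15, p14, p2) → 18.4536
  f8: (p15, p14, p3) → 91.5293
  f9: (p15, p5, p2) → 6.9502
  f10: (p4, p5, p13) → 25.0029
  f11: (p4, p15, p3) → 42.2987
  f12: (p4, p15, p5) → 34.6096
  f13: (p7, p8, p16) → 24.2334
  f14: (p7, p5, p16) → 61.1574
  f15: (p7, p5, p13) → 26.8178
  f16: (p11, p4, p13) → 68.0112
  f17: (p11, p7, p13) → 72.4339
  f18: (p11, p7, p8) → 39.5050
  f19: (p11, p4, p3) → 30.2444
  f20: (p18, p8, p3) → 3.1790
  f21: (p18, p11, p3) → 27.2593
  f22: (p18, p11, p8) → 3.5938
Σ area = 1022.078

Euler: V−E+F = 13−33+22 = 2.


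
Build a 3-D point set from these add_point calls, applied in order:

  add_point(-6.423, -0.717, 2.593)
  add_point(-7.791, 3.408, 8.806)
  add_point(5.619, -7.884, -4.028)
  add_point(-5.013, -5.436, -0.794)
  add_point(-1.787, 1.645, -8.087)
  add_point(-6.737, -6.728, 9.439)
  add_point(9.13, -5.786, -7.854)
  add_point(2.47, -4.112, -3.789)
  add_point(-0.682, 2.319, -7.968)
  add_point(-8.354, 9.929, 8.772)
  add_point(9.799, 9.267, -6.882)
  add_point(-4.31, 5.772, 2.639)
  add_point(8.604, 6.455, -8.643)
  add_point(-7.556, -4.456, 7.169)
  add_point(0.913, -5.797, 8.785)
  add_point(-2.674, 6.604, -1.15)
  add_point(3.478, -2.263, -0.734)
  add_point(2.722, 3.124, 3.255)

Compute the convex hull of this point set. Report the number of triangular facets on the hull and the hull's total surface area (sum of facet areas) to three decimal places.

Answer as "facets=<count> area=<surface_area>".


Hull vertices (14/18): indices [0, 1, 2, 3, 4, 5, 6, 9, 10, 12, 13, 14, 15, 17].

Per-facet area ½‖(b−a)×(c−a)‖:
  f1: (p14, p5, p9) → 64.7433
  f2: (p14, p5, p2) → 49.0017
  f3: (p15, p10, p9) → 58.2865
  f4: (p15, p4, p9) → 23.7464
  f5: (p15, p4, p10) → 56.9116
  f6: (p6, p14, p10) → 140.0018
  f7: (p6, p14, p2) → 23.6618
  f8: (p17, p10, p9) → 85.8024
  f9: (p17, p14, p9) → 75.0314
  f10: (p17, p14, p10) → 39.7701
  f11: (p12, p4, p10) → 15.8996
  f12: (p12, p6, p10) → 14.3587
  f13: (p12, p6, p4) → 65.0194
  f14: (p1, p5, p9) → 1.9860
  f15: (p1, p13, p9) → 5.6784
  f16: (p1, p13, p5) → 11.2215
  f17: (p0, p4, p9) → 69.6969
  f18: (p0, p13, p9) → 37.1927
  f19: (p3, p6, p2) → 22.7793
  f20: (p3, p6, p4) → 69.7798
  f21: (p3, p5, p2) → 54.3864
  f22: (p3, p13, p5) → 12.1312
  f23: (p3, p0, p4) → 31.8052
  f24: (p3, p0, p13) → 17.9806
Σ area = 1046.873

Check V−E+F: 14 − 36 + 24 = 2.

facets=24 area=1046.873


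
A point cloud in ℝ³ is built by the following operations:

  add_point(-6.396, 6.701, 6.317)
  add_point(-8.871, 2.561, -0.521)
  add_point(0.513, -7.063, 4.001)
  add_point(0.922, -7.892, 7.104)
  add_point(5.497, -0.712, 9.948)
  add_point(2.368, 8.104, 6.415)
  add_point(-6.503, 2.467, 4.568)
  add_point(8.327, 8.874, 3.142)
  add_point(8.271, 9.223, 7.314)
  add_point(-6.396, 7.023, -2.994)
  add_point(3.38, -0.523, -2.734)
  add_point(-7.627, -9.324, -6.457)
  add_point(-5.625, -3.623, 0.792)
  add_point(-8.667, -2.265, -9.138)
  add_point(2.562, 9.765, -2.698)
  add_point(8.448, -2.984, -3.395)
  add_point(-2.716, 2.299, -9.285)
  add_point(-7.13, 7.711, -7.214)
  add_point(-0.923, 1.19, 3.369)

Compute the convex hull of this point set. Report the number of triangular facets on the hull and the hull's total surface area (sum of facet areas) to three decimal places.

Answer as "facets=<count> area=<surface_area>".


13 of the 19 inputs are extreme points: [0, 1, 3, 4, 6, 7, 8, 11, 13, 14, 15, 16, 17].

Facet areas (half cross-product norm):
  f1: (p3, p11, p15) → 105.3837
  f2: (p3, p4, p15) → 58.7384
  f3: (p0, p3, p4) → 64.7179
  f4: (p0, p17, p1) → 34.6437
  f5: (p8, p4, p15) → 73.0054
  f6: (p8, p7, p15) → 23.5972
  f7: (p8, p0, p4) → 72.8545
  f8: (p16, p11, p15) → 87.7040
  f9: (p6, p3, p11) → 95.9808
  f10: (p6, p0, p3) → 22.6580
  f11: (p6, p11, p1) → 35.0967
  f12: (p6, p0, p1) → 12.0938
  f13: (p14, p0, p17) → 66.1708
  f14: (p14, p8, p0) → 72.6104
  f15: (p14, p8, p7) → 12.5628
  f16: (p14, p16, p17) → 38.0546
  f17: (p14, p7, p15) → 54.2421
  f18: (p14, p16, p15) → 71.3799
  f19: (p13, p16, p11) → 25.3518
  f20: (p13, p16, p17) → 27.3043
  f21: (p13, p11, p1) → 37.2311
  f22: (p13, p17, p1) → 39.2264
Σ area = 1130.608

Euler characteristic 13−33+22 = 2 ✓

facets=22 area=1130.608


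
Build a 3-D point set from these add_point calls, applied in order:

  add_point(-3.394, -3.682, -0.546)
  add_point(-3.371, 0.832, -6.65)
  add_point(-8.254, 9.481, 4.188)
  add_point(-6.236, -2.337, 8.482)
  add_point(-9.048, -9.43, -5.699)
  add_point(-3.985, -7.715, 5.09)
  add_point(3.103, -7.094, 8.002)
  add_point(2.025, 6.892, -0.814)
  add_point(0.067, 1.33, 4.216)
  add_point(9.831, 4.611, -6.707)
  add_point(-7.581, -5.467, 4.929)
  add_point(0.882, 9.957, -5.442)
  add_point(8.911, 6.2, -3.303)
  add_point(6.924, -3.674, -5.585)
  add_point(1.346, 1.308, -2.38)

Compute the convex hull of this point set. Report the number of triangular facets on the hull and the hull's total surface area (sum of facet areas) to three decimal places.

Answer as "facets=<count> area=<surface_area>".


11 of the 15 inputs are extreme points: [1, 2, 3, 4, 5, 6, 9, 10, 11, 12, 13].

Per-facet area ½‖(b−a)×(c−a)‖:
  f1: (p1, p9, p4) → 57.3596
  f2: (p1, p11, p9) → 52.8832
  f3: (p2, p1, p4) → 82.6822
  f4: (p2, p1, p11) → 65.4654
  f5: (p2, p6, p3) → 55.9515
  f6: (p13, p9, p4) → 58.6307
  f7: (p13, p6, p4) → 116.7534
  f8: (p13, p6, p9) → 58.1673
  f9: (p5, p6, p4) → 31.2033
  f10: (p5, p6, p3) → 25.8917
  f11: (p12, p6, p9) → 33.7069
  f12: (p12, p2, p6) → 160.0586
  f13: (p12, p11, p9) → 17.3707
  f14: (p12, p2, p11) → 54.9398
  f15: (p10, p5, p4) → 24.2503
  f16: (p10, p5, p3) → 10.4133
  f17: (p10, p2, p4) → 81.8875
  f18: (p10, p2, p3) → 29.8653
Σ area = 1017.481

Check V−E+F: 11 − 27 + 18 = 2.

facets=18 area=1017.481


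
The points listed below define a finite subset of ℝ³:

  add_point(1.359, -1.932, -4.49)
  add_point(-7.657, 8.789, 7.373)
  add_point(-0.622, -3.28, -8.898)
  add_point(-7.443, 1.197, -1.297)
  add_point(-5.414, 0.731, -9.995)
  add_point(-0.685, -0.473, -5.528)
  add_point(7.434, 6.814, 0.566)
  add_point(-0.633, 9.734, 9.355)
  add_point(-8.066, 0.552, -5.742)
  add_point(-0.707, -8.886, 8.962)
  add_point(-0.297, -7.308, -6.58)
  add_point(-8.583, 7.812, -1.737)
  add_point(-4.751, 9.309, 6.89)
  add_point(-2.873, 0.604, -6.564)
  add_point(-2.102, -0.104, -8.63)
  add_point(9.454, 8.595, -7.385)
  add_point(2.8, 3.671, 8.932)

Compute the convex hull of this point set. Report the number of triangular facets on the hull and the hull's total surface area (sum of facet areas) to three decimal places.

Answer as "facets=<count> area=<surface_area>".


Points on the hull: [1, 2, 3, 4, 6, 7, 8, 9, 10, 11, 12, 15, 16] (13 of 17).

Area of each hull facet:
  f1: (p10, p9, p15) → 144.4040
  f2: (p12, p15, p11) → 89.7557
  f3: (p12, p7, p15) → 47.1634
  f4: (p16, p7, p9) → 32.3099
  f5: (p4, p15, p11) → 95.2434
  f6: (p1, p7, p9) → 67.8757
  f7: (p1, p12, p7) → 4.6582
  f8: (p1, p12, p11) → 13.7607
  f9: (p6, p9, p15) → 60.5213
  f10: (p6, p16, p9) → 59.3579
  f11: (p6, p7, p15) → 31.9113
  f12: (p6, p16, p7) → 35.1344
  f13: (p2, p10, p15) → 30.1186
  f14: (p2, p4, p15) → 49.6242
  f15: (p2, p4, p10) → 10.7627
  f16: (p8, p4, p11) → 18.9958
  f17: (p8, p1, p11) → 31.6036
  f18: (p8, p10, p9) → 86.5799
  f19: (p8, p4, p10) → 25.3562
  f20: (p3, p1, p9) → 91.3745
  f21: (p3, p8, p9) → 28.7802
  f22: (p3, p8, p1) → 14.6349
Σ area = 1069.927

Euler: V−E+F = 13−33+22 = 2.

facets=22 area=1069.927


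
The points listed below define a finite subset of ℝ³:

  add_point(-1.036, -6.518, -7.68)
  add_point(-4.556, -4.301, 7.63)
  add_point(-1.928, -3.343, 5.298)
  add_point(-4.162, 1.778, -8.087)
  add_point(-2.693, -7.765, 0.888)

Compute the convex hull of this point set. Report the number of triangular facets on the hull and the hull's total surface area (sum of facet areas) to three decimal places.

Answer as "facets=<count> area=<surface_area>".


Extreme-point indices: [0, 1, 2, 3, 4] — 5 of 5 on the boundary.

Facet areas (half cross-product norm):
  f1: (p4, p3, p1) → 49.9411
  f2: (p4, p3, p0) → 38.8773
  f3: (p2, p3, p1) → 21.6510
  f4: (p2, p3, p0) → 58.2100
  f5: (p2, p4, p1) → 11.2774
  f6: (p2, p4, p0) → 22.9957
Σ area = 202.952

Euler: V−E+F = 5−9+6 = 2.

facets=6 area=202.952


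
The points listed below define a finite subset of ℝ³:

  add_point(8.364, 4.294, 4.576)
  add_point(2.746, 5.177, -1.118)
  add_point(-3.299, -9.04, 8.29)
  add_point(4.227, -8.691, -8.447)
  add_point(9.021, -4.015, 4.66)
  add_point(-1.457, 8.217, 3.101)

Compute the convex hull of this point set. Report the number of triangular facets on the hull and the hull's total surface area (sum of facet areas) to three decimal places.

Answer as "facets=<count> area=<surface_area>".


facets=8 area=587.618

Points on the hull: [0, 1, 2, 3, 4, 5] (6 of 6).

Triangle areas on the boundary:
  f1: (p3, p4, p2) → 99.9795
  f2: (p3, p5, p2) → 157.4397
  f3: (p1, p3, p5) → 34.6711
  f4: (p0, p4, p2) → 54.9134
  f5: (p0, p5, p2) → 92.3753
  f6: (p0, p1, p5) → 26.8802
  f7: (p0, p3, p4) → 58.8526
  f8: (p0, p1, p3) → 62.5063
Σ area = 587.618

Check V−E+F: 6 − 12 + 8 = 2.


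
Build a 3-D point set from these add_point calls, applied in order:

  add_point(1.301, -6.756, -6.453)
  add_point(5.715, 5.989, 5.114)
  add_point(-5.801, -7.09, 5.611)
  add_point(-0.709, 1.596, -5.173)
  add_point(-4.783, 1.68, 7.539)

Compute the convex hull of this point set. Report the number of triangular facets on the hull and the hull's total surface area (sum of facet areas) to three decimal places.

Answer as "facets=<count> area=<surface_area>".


facets=6 area=400.496

Hull vertices (5/5): indices [0, 1, 2, 3, 4].

Triangle areas on the boundary:
  f1: (p0, p1, p2) → 113.0321
  f2: (p4, p1, p2) → 47.6401
  f3: (p3, p0, p2) → 59.3019
  f4: (p3, p4, p2) → 59.3881
  f5: (p3, p0, p1) → 52.8830
  f6: (p3, p4, p1) → 68.2505
Σ area = 400.496

Euler characteristic 5−9+6 = 2 ✓


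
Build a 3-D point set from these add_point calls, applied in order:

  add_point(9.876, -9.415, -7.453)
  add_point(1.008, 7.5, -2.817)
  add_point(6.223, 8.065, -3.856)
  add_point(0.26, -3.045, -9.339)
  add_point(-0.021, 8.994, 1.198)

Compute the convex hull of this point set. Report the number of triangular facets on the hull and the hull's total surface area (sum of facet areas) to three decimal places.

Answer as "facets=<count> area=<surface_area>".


Hull vertices (5/5): indices [0, 1, 2, 3, 4].

Area of each hull facet:
  f1: (p3, p0, p4) → 88.6478
  f2: (p1, p3, p4) → 18.0277
  f3: (p2, p0, p4) → 67.8689
  f4: (p2, p1, p4) → 10.9485
  f5: (p2, p3, p0) → 80.3357
  f6: (p2, p1, p3) → 33.1757
Σ area = 299.004

Euler: V−E+F = 5−9+6 = 2.

facets=6 area=299.004


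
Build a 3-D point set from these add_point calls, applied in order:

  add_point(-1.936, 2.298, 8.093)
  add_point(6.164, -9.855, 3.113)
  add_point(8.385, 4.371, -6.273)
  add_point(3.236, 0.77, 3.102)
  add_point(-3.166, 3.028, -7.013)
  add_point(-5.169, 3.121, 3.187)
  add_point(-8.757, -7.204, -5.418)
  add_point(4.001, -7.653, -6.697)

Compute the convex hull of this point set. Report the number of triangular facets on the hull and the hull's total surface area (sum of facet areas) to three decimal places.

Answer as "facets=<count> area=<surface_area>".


facets=12 area=712.744

Points on the hull: [0, 1, 2, 3, 4, 5, 6, 7] (8 of 8).

Facet areas (half cross-product norm):
  f1: (p0, p1, p6) → 122.2521
  f2: (p7, p1, p6) → 65.4826
  f3: (p7, p1, p2) → 65.5323
  f4: (p4, p7, p6) → 67.2069
  f5: (p4, p7, p2) → 66.6361
  f6: (p3, p1, p2) → 61.0912
  f7: (p3, p0, p2) → 23.7923
  f8: (p3, p0, p1) → 37.3403
  f9: (p5, p0, p2) → 49.1381
  f10: (p5, p4, p2) → 60.0687
  f11: (p5, p0, p6) → 34.4892
  f12: (p5, p4, p6) → 59.7139
Σ area = 712.744

Check V−E+F: 8 − 18 + 12 = 2.


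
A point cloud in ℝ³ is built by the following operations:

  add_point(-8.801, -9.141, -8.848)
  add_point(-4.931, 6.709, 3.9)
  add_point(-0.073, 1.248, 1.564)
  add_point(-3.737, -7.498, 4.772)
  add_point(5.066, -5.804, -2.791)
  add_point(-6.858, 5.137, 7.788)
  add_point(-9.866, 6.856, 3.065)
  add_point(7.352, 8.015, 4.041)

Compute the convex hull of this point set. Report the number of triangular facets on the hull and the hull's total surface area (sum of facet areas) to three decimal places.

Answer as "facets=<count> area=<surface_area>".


Hull vertices (6/8): indices [0, 3, 4, 5, 6, 7].

Facet areas (half cross-product norm):
  f1: (p0, p7, p6) → 172.5187
  f2: (p5, p7, p6) → 42.6904
  f3: (p4, p0, p7) → 105.0105
  f4: (p3, p0, p6) → 113.7698
  f5: (p3, p5, p6) → 38.2075
  f6: (p3, p4, p0) → 81.1183
  f7: (p3, p5, p7) → 99.5636
  f8: (p3, p4, p7) → 91.3002
Σ area = 744.179

Euler characteristic 6−12+8 = 2 ✓

facets=8 area=744.179


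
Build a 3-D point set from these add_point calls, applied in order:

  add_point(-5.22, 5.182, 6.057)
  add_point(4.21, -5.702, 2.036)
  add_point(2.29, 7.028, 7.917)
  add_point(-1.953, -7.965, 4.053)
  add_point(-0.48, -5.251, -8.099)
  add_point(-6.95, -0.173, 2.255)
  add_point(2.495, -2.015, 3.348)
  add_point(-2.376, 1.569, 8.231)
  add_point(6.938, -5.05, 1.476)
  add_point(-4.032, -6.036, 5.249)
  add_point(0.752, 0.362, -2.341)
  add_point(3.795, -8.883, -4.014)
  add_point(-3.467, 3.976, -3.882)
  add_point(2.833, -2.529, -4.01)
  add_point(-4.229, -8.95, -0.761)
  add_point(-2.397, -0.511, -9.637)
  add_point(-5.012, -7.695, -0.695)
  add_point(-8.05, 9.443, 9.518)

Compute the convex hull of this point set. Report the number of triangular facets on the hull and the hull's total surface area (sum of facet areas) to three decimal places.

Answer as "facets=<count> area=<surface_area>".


facets=24 area=753.335

14 of the 18 inputs are extreme points: [2, 3, 4, 5, 7, 8, 9, 11, 12, 13, 14, 15, 16, 17].

Area of each hull facet:
  f1: (p5, p15, p17) → 60.8383
  f2: (p5, p9, p17) → 39.2452
  f3: (p12, p15, p17) → 17.1973
  f4: (p12, p2, p17) → 70.4315
  f5: (p12, p2, p15) → 32.3724
  f6: (p13, p2, p8) → 52.2904
  f7: (p13, p2, p15) → 56.4170
  f8: (p13, p11, p8) → 21.2339
  f9: (p13, p11, p15) → 23.9140
  f10: (p7, p2, p17) → 34.2538
  f11: (p7, p9, p17) → 30.4457
  f12: (p7, p2, p8) → 47.4730
  f13: (p16, p15, p14) → 8.1051
  f14: (p16, p5, p15) → 47.5529
  f15: (p16, p9, p14) → 4.5467
  f16: (p16, p5, p9) → 21.8238
  f17: (p4, p15, p14) → 21.5513
  f18: (p4, p11, p14) → 28.1902
  f19: (p4, p11, p15) → 9.5955
  f20: (p3, p9, p14) → 8.2045
  f21: (p3, p11, p14) → 23.4062
  f22: (p3, p11, p8) → 33.6511
  f23: (p3, p7, p8) → 50.1160
  f24: (p3, p7, p9) → 10.4796
Σ area = 753.335

Euler characteristic 14−36+24 = 2 ✓
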